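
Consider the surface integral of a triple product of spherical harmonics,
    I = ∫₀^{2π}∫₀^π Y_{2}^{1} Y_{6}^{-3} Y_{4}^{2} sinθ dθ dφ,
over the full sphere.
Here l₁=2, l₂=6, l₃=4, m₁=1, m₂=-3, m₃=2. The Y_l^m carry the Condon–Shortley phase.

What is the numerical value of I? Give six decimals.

-0.252474

Checks pass: Σm=0; 12 even; l₃=4∈[4,8].
(2·2+1)(2·6+1)(2·4+1) = 585
Δ: 4! 0! 8! / 13! → 1/6435
sum: t=2:+1/2304 = 1/2304
3j²(2 6 4; 0 0 0) = Δ·Π!·Σ² = 5/143  (sign +1)
sum: t=1:−1/8640 = -1/8640
3j²(2 6 4; 1 -3 2) = Δ·Π!·Σ² = 28/715  (sign -1)
combine: 4πI² = 585·5/143·28/715 = 1260/1573
take √, sign -1: I = -0.25247360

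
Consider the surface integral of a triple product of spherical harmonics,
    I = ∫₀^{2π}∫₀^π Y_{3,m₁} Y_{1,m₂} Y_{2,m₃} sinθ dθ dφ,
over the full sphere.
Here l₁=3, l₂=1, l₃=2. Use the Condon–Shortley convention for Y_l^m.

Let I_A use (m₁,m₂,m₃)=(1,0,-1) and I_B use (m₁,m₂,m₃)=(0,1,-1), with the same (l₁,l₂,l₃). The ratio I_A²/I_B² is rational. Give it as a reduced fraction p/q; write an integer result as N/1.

l's match ⇒ only the (l;m) 3-j factors differ between A and B.
A: triangle coeff Δ(3,1,2) = 1/105; Σ_t [1,1]: t=1:−1/6 = -1/6; (3j)²=8/105 [(3 1 2; 1 0 -1)], sign=+1
B: triangle coeff Δ(3,1,2) = 1/105; Σ_t [2,2]: t=2:+1/12 = 1/12; (3j)²=1/35 [(3 1 2; 0 1 -1)], sign=-1
I_A²/I_B² = (8/105)/(1/35) = 8/3

8/3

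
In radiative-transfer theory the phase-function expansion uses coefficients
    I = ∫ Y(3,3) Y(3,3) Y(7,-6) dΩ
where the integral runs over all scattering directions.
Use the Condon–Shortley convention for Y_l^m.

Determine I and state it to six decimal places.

l₃=7 ∉ [0,6] — triangle fails ⇒ I = 0

0.000000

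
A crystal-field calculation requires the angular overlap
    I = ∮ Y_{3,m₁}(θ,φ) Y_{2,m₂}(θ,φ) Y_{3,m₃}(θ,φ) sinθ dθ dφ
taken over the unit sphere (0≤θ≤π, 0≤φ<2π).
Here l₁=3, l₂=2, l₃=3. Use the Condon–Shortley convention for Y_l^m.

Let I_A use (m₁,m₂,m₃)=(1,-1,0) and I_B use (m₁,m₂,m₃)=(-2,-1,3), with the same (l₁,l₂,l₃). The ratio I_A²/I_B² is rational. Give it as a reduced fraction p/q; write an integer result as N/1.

2/25

l's match ⇒ only the (l;m) 3-j factors differ between A and B.
A: triangle coeff Δ(3,2,3) = 1/3780; Σ_t [0,1]: t=0:+1/8 t=1:−1/12 = 1/24; (3j)²=1/210 [(3 2 3; 1 -1 0)], sign=-1
B: triangle coeff Δ(3,2,3) = 1/3780; Σ_t [1,1]: t=1:−1/48 = -1/48; (3j)²=5/84 [(3 2 3; -2 -1 3)], sign=-1
I_A²/I_B² = (1/210)/(5/84) = 2/25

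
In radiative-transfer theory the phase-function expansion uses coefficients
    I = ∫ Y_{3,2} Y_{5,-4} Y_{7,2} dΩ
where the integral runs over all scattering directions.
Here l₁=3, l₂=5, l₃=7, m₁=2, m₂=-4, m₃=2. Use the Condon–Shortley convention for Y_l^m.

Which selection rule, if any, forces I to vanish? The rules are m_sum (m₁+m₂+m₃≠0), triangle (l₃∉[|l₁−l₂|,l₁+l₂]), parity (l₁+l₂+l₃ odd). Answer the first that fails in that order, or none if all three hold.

parity

m₁+m₂+m₃ = 2 − 4 + 2 = 0  ✓
triangle: |3−5|=2 ≤ l₃=7 ≤ 3+5=8  ✓
parity: l₁+l₂+l₃ = 15 is odd  ✗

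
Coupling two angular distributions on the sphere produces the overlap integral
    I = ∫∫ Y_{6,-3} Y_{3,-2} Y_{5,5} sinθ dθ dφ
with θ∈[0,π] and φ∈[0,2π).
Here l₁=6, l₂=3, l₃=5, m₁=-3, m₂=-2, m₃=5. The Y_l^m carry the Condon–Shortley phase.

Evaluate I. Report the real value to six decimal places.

0.088266

Checks pass: Σm=0; 14 even; l₃=5∈[3,9].
(2·6+1)(2·3+1)(2·5+1) = 1001
Δ: 4! 8! 2! / 15! → 1/675675
sum: t=1:−1/8640 t=2:+1/2304 t=3:−1/8640 = 7/34560
3j²(6 3 5; 0 0 0) = Δ·Π!·Σ² = 7/429  (sign -1)
sum: t=1:−1/483840 = -1/483840
3j²(6 3 5; -3 -2 5) = Δ·Π!·Σ² = 6/1001  (sign -1)
combine: 4πI² = 1001·7/429·6/1001 = 14/143
take √, sign +1: I = 0.08826552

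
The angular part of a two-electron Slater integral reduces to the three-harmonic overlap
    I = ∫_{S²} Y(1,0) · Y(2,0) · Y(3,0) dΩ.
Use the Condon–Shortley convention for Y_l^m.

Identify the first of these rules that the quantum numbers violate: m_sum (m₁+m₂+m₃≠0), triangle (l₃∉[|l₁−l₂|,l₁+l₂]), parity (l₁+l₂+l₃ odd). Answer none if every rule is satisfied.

Σmᵢ = 0  ✓
l₃∈[|l₁−l₂|,l₁+l₂]=[1,3], have l₃=3  ✓
Σlᵢ = 6 ⇒ even  ✓

none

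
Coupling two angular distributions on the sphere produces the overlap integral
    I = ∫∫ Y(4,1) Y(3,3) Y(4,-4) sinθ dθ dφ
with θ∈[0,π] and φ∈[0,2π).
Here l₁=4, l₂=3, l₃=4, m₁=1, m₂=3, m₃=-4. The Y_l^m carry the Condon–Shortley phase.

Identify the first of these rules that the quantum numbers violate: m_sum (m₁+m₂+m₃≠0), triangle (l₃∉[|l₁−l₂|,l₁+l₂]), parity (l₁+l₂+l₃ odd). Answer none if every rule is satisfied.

parity

Σmᵢ = 0  ✓
l₃∈[|l₁−l₂|,l₁+l₂]=[1,7], have l₃=4  ✓
Σlᵢ = 11 ⇒ odd  ✗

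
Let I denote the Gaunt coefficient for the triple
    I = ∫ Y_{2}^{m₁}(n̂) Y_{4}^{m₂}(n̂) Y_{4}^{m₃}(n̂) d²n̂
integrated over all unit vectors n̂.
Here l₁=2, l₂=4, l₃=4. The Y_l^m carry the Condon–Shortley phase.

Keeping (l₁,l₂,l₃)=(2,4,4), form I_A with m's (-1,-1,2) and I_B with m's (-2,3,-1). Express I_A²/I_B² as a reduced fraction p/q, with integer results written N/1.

Shared (l₁,l₂,l₃)=(2,4,4): N and (l;000)² cancel in I_A²/I_B².
A: Δ = 2!·2!·6!/11! = 1/13860; Racah Σ t=1..2: t=1:−1/96 t=2:+1/240 = -1/160; ⇒ 3j(2 4 4; -1 -1 2)² = 27/1540, sgn -1
B: Δ = 2!·2!·6!/11! = 1/13860; Racah Σ t=2..2: t=2:+1/480 = 1/480; ⇒ 3j(2 4 4; -2 3 -1)² = 3/110, sgn -1
I_A²/I_B² = (27/1540)/(3/110) = 9/14

9/14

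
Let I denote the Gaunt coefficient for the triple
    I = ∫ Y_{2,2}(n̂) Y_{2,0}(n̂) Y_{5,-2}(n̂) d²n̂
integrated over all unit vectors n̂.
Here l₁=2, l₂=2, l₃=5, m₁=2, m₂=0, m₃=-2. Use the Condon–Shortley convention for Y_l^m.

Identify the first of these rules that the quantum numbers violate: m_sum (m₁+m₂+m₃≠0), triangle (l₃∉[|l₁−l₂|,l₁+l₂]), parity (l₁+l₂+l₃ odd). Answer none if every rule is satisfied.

m₁+m₂+m₃ = 2 + 0 − 2 = 0  ✓
triangle: |2−2|=0 ≤ l₃=5 ≤ 2+2=4  ✗
parity: l₁+l₂+l₃ = 9 is odd

triangle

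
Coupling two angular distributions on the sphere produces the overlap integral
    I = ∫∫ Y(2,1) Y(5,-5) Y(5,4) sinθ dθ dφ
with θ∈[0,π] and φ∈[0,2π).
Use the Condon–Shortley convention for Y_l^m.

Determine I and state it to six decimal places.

-0.187924

Rules hold: Σm=0, L=12 even, 3≤5≤7.
N = 5·11·11 = 605
Δ = 2!·2!·8!/13! = 1/38610
Racah Σ t=0..2: t=0:+1/2880 t=1:−1/576 t=2:+1/2880 = -1/960
⇒ 3j(2 5 5; 0 0 0)² = 10/429, sgn +1
Racah Σ t=0..0: t=0:+1/80640 = 1/80640
⇒ 3j(2 5 5; 1 -5 4)² = 9/286, sgn -1
4πI² = N·(3j₀)²·(3jₘ)² = 75/169
I = -1·√(0.443787/4π) = -0.18792404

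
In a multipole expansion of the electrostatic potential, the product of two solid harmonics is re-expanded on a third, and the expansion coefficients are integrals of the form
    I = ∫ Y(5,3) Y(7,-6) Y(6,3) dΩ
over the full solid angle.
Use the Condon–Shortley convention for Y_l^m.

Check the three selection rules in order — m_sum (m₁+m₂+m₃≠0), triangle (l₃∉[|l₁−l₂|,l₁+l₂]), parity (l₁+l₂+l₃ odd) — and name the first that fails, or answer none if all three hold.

m₁+m₂+m₃ = 3 − 6 + 3 = 0  ✓
triangle: |5−7|=2 ≤ l₃=6 ≤ 5+7=12  ✓
parity: l₁+l₂+l₃ = 18 is even  ✓

none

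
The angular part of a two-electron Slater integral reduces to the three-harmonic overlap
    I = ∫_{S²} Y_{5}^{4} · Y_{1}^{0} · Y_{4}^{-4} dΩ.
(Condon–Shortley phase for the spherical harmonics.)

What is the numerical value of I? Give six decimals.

Checks pass: Σm=0; 10 even; l₃=4∈[4,6].
(2·5+1)(2·1+1)(2·4+1) = 297
Δ: 2! 8! 0! / 11! → 1/495
sum: t=1:−1/576 = -1/576
3j²(5 1 4; 0 0 0) = Δ·Π!·Σ² = 5/99  (sign -1)
sum: t=1:−1/40320 = -1/40320
3j²(5 1 4; 4 0 -4) = Δ·Π!·Σ² = 1/55  (sign -1)
combine: 4πI² = 297·5/99·1/55 = 3/11
take √, sign +1: I = 0.14731920

0.147319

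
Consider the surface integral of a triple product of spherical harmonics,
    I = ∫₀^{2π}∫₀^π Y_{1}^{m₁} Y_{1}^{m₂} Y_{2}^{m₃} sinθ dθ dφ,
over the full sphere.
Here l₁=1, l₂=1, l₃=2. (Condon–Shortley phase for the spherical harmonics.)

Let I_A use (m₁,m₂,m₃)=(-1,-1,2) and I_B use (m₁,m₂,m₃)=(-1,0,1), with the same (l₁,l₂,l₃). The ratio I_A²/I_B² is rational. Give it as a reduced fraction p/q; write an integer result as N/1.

l's match ⇒ only the (l;m) 3-j factors differ between A and B.
A: triangle coeff Δ(1,1,2) = 1/30; Σ_t [0,0]: t=0:+1/4 = 1/4; (3j)²=1/5 [(1 1 2; -1 -1 2)], sign=+1
B: triangle coeff Δ(1,1,2) = 1/30; Σ_t [0,0]: t=0:+1/2 = 1/2; (3j)²=1/10 [(1 1 2; -1 0 1)], sign=-1
I_A²/I_B² = (1/5)/(1/10) = 2/1

2/1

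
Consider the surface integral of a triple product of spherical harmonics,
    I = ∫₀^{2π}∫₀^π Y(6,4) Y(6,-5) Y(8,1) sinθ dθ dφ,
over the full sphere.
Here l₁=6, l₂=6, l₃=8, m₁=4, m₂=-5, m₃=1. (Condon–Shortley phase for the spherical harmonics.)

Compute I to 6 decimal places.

-0.130287

m-sum 0 ✓  L=20 even ✓  0≤8≤12 ✓
Π(2lᵢ+1) = 13×13×17 = 2873
triangle coeff Δ(6,6,8) = 1/1309458150
Σ_t [0,4]: t=0:+1/49766400 t=1:−1/3110400 t=2:+1/1327104 t=3:−1/3110400 t=4:+1/49766400 = 1/6635520
(3j)²=350/46189 [(6 6 8; 0 0 0)], sign=+1
Σ_t [0,1]: t=0:+1/174182400 t=1:−1/1219276800 = 1/203212800
(3j)²=288/29393 [(6 6 8; 4 -5 1)], sign=-1
⇒ 4πI² = 14400/67507
I = (-1)√(14400/67507/(4π)) = -0.13028725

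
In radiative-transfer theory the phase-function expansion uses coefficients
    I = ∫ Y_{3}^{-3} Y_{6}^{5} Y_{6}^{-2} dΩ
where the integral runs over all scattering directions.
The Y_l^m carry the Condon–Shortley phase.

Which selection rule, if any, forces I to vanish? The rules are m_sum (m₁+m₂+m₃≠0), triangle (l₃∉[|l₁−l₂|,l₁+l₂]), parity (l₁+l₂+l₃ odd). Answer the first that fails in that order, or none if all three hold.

parity

Σmᵢ = 0  ✓
l₃∈[|l₁−l₂|,l₁+l₂]=[3,9], have l₃=6  ✓
Σlᵢ = 15 ⇒ odd  ✗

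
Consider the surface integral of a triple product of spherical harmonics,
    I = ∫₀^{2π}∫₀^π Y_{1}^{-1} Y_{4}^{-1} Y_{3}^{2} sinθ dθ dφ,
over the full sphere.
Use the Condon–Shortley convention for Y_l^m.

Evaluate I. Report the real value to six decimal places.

-0.106622

m-sum 0 ✓  L=8 even ✓  3≤3≤5 ✓
Π(2lᵢ+1) = 3×9×7 = 189
triangle coeff Δ(1,4,3) = 1/252
Σ_t [1,1]: t=1:−1/36 = -1/36
(3j)²=4/63 [(1 4 3; 0 0 0)], sign=+1
Σ_t [2,2]: t=2:+1/240 = 1/240
(3j)²=1/84 [(1 4 3; -1 -1 2)], sign=-1
⇒ 4πI² = 1/7
I = (-1)√(1/7/(4π)) = -0.10662181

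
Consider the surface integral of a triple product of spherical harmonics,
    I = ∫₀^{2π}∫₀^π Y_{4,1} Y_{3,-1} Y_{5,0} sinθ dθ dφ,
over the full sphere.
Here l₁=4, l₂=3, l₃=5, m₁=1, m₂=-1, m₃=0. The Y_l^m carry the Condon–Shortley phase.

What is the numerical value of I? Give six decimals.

-0.009577

Rules hold: Σm=0, L=12 even, 1≤5≤7.
N = 9·7·11 = 693
Δ = 2!·6!·4!/13! = 1/180180
Racah Σ t=0..2: t=0:+1/576 t=1:−1/144 t=2:+1/576 = -1/288
⇒ 3j(4 3 5; 0 0 0)² = 20/1001, sgn +1
Racah Σ t=0..2: t=0:+1/288 t=1:−1/288 t=2:+1/5760 = 1/5760
⇒ 3j(4 3 5; 1 -1 0)² = 1/12012, sgn -1
4πI² = N·(3j₀)²·(3jₘ)² = 15/13013
I = -1·√(0.00115269/4π) = -0.00957750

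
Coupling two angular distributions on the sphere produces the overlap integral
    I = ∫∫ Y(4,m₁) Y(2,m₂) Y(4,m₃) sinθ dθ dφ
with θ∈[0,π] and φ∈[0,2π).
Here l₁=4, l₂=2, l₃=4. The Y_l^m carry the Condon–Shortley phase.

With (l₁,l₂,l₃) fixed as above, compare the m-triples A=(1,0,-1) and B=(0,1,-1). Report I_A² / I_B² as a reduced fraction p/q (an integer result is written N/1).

Shared (l₁,l₂,l₃)=(4,2,4): N and (l;000)² cancel in I_A²/I_B².
A: Δ = 2!·6!·2!/11! = 1/13860; Racah Σ t=0..2: t=0:+1/144 t=1:−1/48 t=2:+1/480 = -17/1440; ⇒ 3j(4 2 4; 1 0 -1)² = 289/13860, sgn +1
B: Δ = 2!·6!·2!/11! = 1/13860; Racah Σ t=1..2: t=1:−1/72 t=2:+1/96 = -1/288; ⇒ 3j(4 2 4; 0 1 -1)² = 1/462, sgn +1
I_A²/I_B² = (289/13860)/(1/462) = 289/30

289/30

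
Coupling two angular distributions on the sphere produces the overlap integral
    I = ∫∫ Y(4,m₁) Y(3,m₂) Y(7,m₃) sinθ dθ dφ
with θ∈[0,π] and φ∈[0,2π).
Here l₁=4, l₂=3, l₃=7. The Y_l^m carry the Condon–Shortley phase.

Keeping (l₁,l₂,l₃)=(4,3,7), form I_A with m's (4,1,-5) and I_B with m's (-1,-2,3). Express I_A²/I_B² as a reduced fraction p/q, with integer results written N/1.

Shared (l₁,l₂,l₃)=(4,3,7): N and (l;000)² cancel in I_A²/I_B².
A: Δ = 0!·8!·6!/15! = 1/45045; Racah Σ t=0..0: t=0:+1/1935360 = 1/1935360; ⇒ 3j(4 3 7; 4 1 -5)² = 1/91, sgn +1
B: Δ = 0!·8!·6!/15! = 1/45045; Racah Σ t=0..0: t=0:+1/86400 = 1/86400; ⇒ 3j(4 3 7; -1 -2 3)² = 16/715, sgn +1
I_A²/I_B² = (1/91)/(16/715) = 55/112

55/112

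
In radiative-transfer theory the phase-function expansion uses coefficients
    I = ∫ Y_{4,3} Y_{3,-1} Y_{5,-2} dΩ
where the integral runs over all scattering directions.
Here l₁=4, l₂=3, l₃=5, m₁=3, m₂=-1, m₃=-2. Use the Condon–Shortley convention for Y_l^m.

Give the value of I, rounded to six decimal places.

Rules hold: Σm=0, L=12 even, 1≤5≤7.
N = 9·7·11 = 693
Δ = 2!·6!·4!/13! = 1/180180
Racah Σ t=0..2: t=0:+1/576 t=1:−1/144 t=2:+1/576 = -1/288
⇒ 3j(4 3 5; 0 0 0)² = 20/1001, sgn +1
Racah Σ t=0..1: t=0:+1/960 t=1:−1/4320 = 7/8640
⇒ 3j(4 3 5; 3 -1 -2)² = 343/12870, sgn -1
4πI² = N·(3j₀)²·(3jₘ)² = 686/1859
I = -1·√(0.369016/4π) = -0.17136315

-0.171363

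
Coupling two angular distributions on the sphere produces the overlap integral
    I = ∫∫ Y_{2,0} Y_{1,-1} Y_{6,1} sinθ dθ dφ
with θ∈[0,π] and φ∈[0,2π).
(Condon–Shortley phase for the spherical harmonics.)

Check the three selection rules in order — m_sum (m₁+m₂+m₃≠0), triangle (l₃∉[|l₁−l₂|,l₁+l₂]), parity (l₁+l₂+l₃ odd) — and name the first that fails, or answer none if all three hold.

m₁+m₂+m₃ = 0 − 1 + 1 = 0  ✓
triangle: |2−1|=1 ≤ l₃=6 ≤ 2+1=3  ✗
parity: l₁+l₂+l₃ = 9 is odd

triangle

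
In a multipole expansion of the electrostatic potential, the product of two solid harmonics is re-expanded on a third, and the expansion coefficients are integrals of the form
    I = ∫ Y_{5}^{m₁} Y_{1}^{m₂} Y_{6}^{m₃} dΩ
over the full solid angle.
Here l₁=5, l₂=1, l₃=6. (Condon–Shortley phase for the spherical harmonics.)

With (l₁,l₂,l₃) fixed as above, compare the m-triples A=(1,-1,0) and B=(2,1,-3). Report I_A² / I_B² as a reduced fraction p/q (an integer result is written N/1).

5/12

Shared (l₁,l₂,l₃)=(5,1,6): N and (l;000)² cancel in I_A²/I_B².
A: Δ = 0!·10!·2!/13! = 1/858; Racah Σ t=0..0: t=0:+1/34560 = 1/34560; ⇒ 3j(5 1 6; 1 -1 0)² = 5/286, sgn +1
B: Δ = 0!·10!·2!/13! = 1/858; Racah Σ t=0..0: t=0:+1/60480 = 1/60480; ⇒ 3j(5 1 6; 2 1 -3)² = 6/143, sgn -1
I_A²/I_B² = (5/286)/(6/143) = 5/12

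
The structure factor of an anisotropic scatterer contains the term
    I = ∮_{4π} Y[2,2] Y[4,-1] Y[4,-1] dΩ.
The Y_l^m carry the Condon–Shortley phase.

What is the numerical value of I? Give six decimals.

0.200662

Checks pass: Σm=0; 10 even; l₃=4∈[2,6].
(2·2+1)(2·4+1)(2·4+1) = 405
Δ: 2! 2! 6! / 11! → 1/13860
sum: t=0:+1/192 t=1:−1/36 t=2:+1/192 = -5/288
3j²(2 4 4; 0 0 0) = Δ·Π!·Σ² = 20/693  (sign -1)
sum: t=0:+1/144 = 1/144
3j²(2 4 4; 2 -1 -1) = Δ·Π!·Σ² = 10/231  (sign -1)
combine: 4πI² = 405·20/693·10/231 = 3000/5929
take √, sign +1: I = 0.20066192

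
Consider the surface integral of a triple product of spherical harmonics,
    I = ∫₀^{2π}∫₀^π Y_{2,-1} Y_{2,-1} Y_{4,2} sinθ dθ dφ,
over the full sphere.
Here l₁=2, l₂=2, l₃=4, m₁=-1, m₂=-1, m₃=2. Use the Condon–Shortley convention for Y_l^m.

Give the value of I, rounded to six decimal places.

0.254875

Rules hold: Σm=0, L=8 even, 0≤4≤4.
N = 5·5·9 = 225
Δ = 0!·4!·4!/9! = 1/630
Racah Σ t=0..0: t=0:+1/16 = 1/16
⇒ 3j(2 2 4; 0 0 0)² = 2/35, sgn +1
Racah Σ t=0..0: t=0:+1/36 = 1/36
⇒ 3j(2 2 4; -1 -1 2)² = 4/63, sgn +1
4πI² = N·(3j₀)²·(3jₘ)² = 40/49
I = +1·√(0.816327/4π) = 0.25487487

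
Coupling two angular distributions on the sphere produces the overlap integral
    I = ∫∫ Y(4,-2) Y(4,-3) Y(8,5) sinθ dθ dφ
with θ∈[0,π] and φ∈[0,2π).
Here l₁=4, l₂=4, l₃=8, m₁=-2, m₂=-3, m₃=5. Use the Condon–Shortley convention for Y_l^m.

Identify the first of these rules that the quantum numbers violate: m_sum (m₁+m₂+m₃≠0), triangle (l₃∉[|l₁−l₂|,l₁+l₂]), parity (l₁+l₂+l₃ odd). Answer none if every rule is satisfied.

none

azimuthal sum: -2 − 3 + 5 = 0  ✓
0 ≤ 8 ≤ 8 (triangle on l)  ✓
L = 4 + 4 + 8 = 16 (even)  ✓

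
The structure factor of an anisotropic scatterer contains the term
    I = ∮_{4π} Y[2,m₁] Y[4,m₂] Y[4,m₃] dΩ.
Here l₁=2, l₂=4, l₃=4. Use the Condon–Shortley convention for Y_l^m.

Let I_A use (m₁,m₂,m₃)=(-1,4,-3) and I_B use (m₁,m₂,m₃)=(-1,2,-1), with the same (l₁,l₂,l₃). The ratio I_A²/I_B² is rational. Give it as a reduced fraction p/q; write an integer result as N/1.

l's match ⇒ only the (l;m) 3-j factors differ between A and B.
A: triangle coeff Δ(2,4,4) = 1/13860; Σ_t [2,2]: t=2:+1/1440 = 1/1440; (3j)²=7/165 [(2 4 4; -1 4 -3)], sign=-1
B: triangle coeff Δ(2,4,4) = 1/13860; Σ_t [1,2]: t=1:−1/240 t=2:+1/96 = 1/160; (3j)²=27/1540 [(2 4 4; -1 2 -1)], sign=-1
I_A²/I_B² = (7/165)/(27/1540) = 196/81

196/81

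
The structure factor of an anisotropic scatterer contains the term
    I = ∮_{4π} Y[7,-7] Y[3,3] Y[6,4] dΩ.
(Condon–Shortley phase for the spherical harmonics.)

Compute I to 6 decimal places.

0.105068

Rules hold: Σm=0, L=16 even, 4≤6≤10.
N = 15·7·13 = 1365
Δ = 4!·10!·2!/17! = 1/2042040
Racah Σ t=1..3: t=1:−1/207360 t=2:+1/57600 t=3:−1/207360 = 1/129600
⇒ 3j(7 3 6; 0 0 0)² = 168/12155, sgn +1
Racah Σ t=4..4: t=4:+1/174182400 = 1/174182400
⇒ 3j(7 3 6; -7 3 4)² = 1/136, sgn +1
4πI² = N·(3j₀)²·(3jₘ)² = 441/3179
I = +1·√(0.138723/4π) = 0.10506767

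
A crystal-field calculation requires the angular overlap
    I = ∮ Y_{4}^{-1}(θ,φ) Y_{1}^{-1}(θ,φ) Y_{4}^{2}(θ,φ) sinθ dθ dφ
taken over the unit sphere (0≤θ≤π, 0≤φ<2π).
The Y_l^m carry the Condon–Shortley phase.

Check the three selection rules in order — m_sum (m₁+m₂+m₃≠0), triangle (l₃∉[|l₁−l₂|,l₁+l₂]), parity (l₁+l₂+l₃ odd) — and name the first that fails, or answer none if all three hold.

Σmᵢ = 0  ✓
l₃∈[|l₁−l₂|,l₁+l₂]=[3,5], have l₃=4  ✓
Σlᵢ = 9 ⇒ odd  ✗

parity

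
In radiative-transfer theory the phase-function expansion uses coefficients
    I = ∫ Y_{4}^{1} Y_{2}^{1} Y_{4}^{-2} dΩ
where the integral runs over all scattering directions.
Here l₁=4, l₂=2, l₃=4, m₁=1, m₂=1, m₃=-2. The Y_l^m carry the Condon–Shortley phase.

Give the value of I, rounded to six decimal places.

Checks pass: Σm=0; 10 even; l₃=4∈[2,6].
(2·4+1)(2·2+1)(2·4+1) = 405
Δ: 2! 6! 2! / 11! → 1/13860
sum: t=0:+1/192 t=1:−1/36 t=2:+1/192 = -5/288
3j²(4 2 4; 0 0 0) = Δ·Π!·Σ² = 20/693  (sign -1)
sum: t=1:−1/96 t=2:+1/240 = -1/160
3j²(4 2 4; 1 1 -2) = Δ·Π!·Σ² = 27/1540  (sign -1)
combine: 4πI² = 405·20/693·27/1540 = 1215/5929
take √, sign +1: I = 0.12770047

0.127700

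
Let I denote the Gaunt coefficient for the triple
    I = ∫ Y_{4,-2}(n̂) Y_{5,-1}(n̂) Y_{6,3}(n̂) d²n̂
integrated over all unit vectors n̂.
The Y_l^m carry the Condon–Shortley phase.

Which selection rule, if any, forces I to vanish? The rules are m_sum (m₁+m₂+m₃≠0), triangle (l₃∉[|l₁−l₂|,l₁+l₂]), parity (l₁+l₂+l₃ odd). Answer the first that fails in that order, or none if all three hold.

azimuthal sum: -2 − 1 + 3 = 0  ✓
1 ≤ 6 ≤ 9 (triangle on l)  ✓
L = 4 + 5 + 6 = 15 (odd)  ✗

parity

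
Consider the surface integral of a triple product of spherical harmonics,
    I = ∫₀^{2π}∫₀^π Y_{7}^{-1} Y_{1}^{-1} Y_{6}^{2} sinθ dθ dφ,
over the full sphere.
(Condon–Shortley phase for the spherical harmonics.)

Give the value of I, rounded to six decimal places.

m-sum 0 ✓  L=14 even ✓  6≤6≤8 ✓
Π(2lᵢ+1) = 15×3×13 = 585
triangle coeff Δ(7,1,6) = 1/1365
Σ_t [1,1]: t=1:−1/518400 = -1/518400
(3j)²=7/195 [(7 1 6; 0 0 0)], sign=-1
Σ_t [0,0]: t=0:+1/1935360 = 1/1935360
(3j)²=1/91 [(7 1 6; -1 -1 2)], sign=+1
⇒ 4πI² = 3/13
I = (-1)√(3/13/(4π)) = -0.13551395

-0.135514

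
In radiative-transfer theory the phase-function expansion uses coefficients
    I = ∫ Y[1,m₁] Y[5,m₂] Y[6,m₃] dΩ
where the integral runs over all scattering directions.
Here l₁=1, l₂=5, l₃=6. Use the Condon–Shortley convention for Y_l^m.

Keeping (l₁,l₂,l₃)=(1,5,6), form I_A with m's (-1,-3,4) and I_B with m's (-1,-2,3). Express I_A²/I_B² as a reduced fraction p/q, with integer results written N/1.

5/4

Same 1,5,6: normalisation and zero-m 3j drop out of the ratio.
A: Δ: 0! 2! 10! / 13! → 1/858; sum: t=0:+1/161280 = 1/161280; 3j²(1 5 6; -1 -3 4) = Δ·Π!·Σ² = 15/286  (sign +1)
B: Δ: 0! 2! 10! / 13! → 1/858; sum: t=0:+1/60480 = 1/60480; 3j²(1 5 6; -1 -2 3) = Δ·Π!·Σ² = 6/143  (sign -1)
I_A²/I_B² = (15/286)/(6/143) = 5/4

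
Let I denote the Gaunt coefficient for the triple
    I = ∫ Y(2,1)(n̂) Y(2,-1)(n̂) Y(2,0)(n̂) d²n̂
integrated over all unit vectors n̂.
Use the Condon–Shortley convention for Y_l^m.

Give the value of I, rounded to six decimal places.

m-sum 0 ✓  L=6 even ✓  0≤2≤4 ✓
Π(2lᵢ+1) = 5×5×5 = 125
triangle coeff Δ(2,2,2) = 1/630
Σ_t [0,2]: t=0:+1/8 t=1:−1/1 t=2:+1/8 = -3/4
(3j)²=2/35 [(2 2 2; 0 0 0)], sign=-1
Σ_t [0,1]: t=0:+1/2 t=1:−1/4 = 1/4
(3j)²=1/70 [(2 2 2; 1 -1 0)], sign=+1
⇒ 4πI² = 5/49
I = (-1)√(5/49/(4π)) = -0.09011188

-0.090112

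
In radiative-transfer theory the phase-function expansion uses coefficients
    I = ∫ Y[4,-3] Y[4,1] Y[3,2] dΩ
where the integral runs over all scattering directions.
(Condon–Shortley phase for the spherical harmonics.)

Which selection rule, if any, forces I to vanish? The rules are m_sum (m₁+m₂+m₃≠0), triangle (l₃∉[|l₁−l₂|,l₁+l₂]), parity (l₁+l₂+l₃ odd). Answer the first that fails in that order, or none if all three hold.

Σmᵢ = 0  ✓
l₃∈[|l₁−l₂|,l₁+l₂]=[0,8], have l₃=3  ✓
Σlᵢ = 11 ⇒ odd  ✗

parity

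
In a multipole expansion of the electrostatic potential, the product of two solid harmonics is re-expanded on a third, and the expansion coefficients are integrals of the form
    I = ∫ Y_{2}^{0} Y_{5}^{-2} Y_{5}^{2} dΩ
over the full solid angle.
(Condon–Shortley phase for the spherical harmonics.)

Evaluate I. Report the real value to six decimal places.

0.097044

Checks pass: Σm=0; 12 even; l₃=5∈[3,7].
(2·2+1)(2·5+1)(2·5+1) = 605
Δ: 2! 2! 8! / 13! → 1/38610
sum: t=0:+1/2880 t=1:−1/576 t=2:+1/2880 = -1/960
3j²(2 5 5; 0 0 0) = Δ·Π!·Σ² = 10/429  (sign +1)
sum: t=0:+1/2880 t=1:−1/1440 t=2:+1/20160 = -1/3360
3j²(2 5 5; 0 -2 2) = Δ·Π!·Σ² = 6/715  (sign +1)
combine: 4πI² = 605·10/429·6/715 = 20/169
take √, sign +1: I = 0.09704356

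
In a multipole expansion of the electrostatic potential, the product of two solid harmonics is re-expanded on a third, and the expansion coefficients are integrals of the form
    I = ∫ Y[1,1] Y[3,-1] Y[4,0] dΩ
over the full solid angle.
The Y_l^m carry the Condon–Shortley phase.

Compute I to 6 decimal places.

0.150786

Checks pass: Σm=0; 8 even; l₃=4∈[2,4].
(2·1+1)(2·3+1)(2·4+1) = 189
Δ: 0! 2! 6! / 9! → 1/252
sum: t=0:+1/36 = 1/36
3j²(1 3 4; 0 0 0) = Δ·Π!·Σ² = 4/63  (sign +1)
sum: t=0:+1/96 = 1/96
3j²(1 3 4; 1 -1 0) = Δ·Π!·Σ² = 1/42  (sign +1)
combine: 4πI² = 189·4/63·1/42 = 2/7
take √, sign +1: I = 0.15078601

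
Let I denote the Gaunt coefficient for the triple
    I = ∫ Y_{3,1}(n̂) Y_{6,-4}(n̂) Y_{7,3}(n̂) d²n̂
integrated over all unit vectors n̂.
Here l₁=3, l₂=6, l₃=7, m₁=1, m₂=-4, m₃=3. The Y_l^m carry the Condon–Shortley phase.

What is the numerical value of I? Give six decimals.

m-sum 0 ✓  L=16 even ✓  3≤7≤9 ✓
Π(2lᵢ+1) = 7×13×15 = 1365
triangle coeff Δ(3,6,7) = 1/2042040
Σ_t [0,2]: t=0:+1/207360 t=1:−1/57600 t=2:+1/207360 = -1/129600
(3j)²=168/12155 [(3 6 7; 0 0 0)], sign=+1
Σ_t [0,2]: t=0:+1/645120 t=1:−1/2177280 t=2:+1/174182400 = 191/174182400
(3j)²=36481/2042040 [(3 6 7; 1 -4 3)], sign=+1
⇒ 4πI² = 766101/2272985
I = (+1)√(766101/2272985/(4π)) = 0.16377205

0.163772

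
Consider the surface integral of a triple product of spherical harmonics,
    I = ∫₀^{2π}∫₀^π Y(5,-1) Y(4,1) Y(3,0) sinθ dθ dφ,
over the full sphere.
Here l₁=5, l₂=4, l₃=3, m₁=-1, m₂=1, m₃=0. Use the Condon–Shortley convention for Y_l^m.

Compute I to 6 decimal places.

-0.115089

Checks pass: Σm=0; 12 even; l₃=3∈[1,9].
(2·5+1)(2·4+1)(2·3+1) = 693
Δ: 6! 4! 2! / 13! → 1/180180
sum: t=2:+1/576 t=3:−1/144 t=4:+1/576 = -1/288
3j²(5 4 3; 0 0 0) = Δ·Π!·Σ² = 20/1001  (sign +1)
sum: t=3:−1/432 t=4:+1/192 t=5:−1/1440 = 19/8640
3j²(5 4 3; -1 1 0) = Δ·Π!·Σ² = 361/30030  (sign -1)
combine: 4πI² = 693·20/1001·361/30030 = 2166/13013
take √, sign -1: I = -0.11508947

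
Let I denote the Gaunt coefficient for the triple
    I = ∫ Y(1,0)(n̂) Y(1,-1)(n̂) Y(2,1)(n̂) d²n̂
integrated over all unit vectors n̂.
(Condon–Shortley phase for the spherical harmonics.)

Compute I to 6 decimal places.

-0.218510

m-sum 0 ✓  L=4 even ✓  0≤2≤2 ✓
Π(2lᵢ+1) = 3×3×5 = 45
triangle coeff Δ(1,1,2) = 1/30
Σ_t [0,0]: t=0:+1/1 = 1/1
(3j)²=2/15 [(1 1 2; 0 0 0)], sign=+1
Σ_t [0,0]: t=0:+1/2 = 1/2
(3j)²=1/10 [(1 1 2; 0 -1 1)], sign=-1
⇒ 4πI² = 3/5
I = (-1)√(3/5/(4π)) = -0.21850969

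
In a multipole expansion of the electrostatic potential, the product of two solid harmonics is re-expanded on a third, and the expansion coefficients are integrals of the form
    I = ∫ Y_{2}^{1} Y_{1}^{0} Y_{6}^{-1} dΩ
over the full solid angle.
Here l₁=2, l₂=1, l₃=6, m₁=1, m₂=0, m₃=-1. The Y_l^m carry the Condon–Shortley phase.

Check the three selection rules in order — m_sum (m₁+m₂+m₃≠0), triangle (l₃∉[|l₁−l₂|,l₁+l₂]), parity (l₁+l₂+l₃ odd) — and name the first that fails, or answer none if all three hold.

m₁+m₂+m₃ = 1 + 0 − 1 = 0  ✓
triangle: |2−1|=1 ≤ l₃=6 ≤ 2+1=3  ✗
parity: l₁+l₂+l₃ = 9 is odd

triangle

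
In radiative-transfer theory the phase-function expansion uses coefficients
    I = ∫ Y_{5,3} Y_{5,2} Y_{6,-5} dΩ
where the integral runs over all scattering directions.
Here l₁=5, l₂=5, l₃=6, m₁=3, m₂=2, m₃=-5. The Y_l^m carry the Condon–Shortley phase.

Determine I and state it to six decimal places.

Rules hold: Σm=0, L=16 even, 0≤6≤10.
N = 11·11·13 = 1573
Δ = 4!·6!·6!/17! = 1/28588560
Racah Σ t=0..4: t=0:+1/345600 t=1:−1/13824 t=2:+1/5184 t=3:−1/13824 t=4:+1/345600 = 7/129600
⇒ 3j(5 5 6; 0 0 0)² = 80/7293, sgn +1
Racah Σ t=1..2: t=1:−1/518400 t=2:+1/345600 = 1/1036800
⇒ 3j(5 5 6; 3 2 -5)² = 7/2210, sgn -1
4πI² = N·(3j₀)²·(3jₘ)² = 616/11271
I = -1·√(0.0546535/4π) = -0.06594839

-0.065948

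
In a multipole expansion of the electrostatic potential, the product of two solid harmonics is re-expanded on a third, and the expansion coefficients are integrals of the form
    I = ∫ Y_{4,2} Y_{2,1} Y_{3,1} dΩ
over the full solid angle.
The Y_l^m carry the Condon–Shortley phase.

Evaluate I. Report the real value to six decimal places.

0.000000

Σmᵢ = 4 ≠ 0, so the φ-integral vanishes; I = 0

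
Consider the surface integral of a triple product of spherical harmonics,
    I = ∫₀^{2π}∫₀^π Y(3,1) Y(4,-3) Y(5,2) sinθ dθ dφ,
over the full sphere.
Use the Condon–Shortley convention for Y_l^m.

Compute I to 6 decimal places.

-0.171363

Checks pass: Σm=0; 12 even; l₃=5∈[1,7].
(2·3+1)(2·4+1)(2·5+1) = 693
Δ: 2! 4! 6! / 13! → 1/180180
sum: t=0:+1/576 t=1:−1/144 t=2:+1/576 = -1/288
3j²(3 4 5; 0 0 0) = Δ·Π!·Σ² = 20/1001  (sign +1)
sum: t=0:+1/960 t=1:−1/4320 = 7/8640
3j²(3 4 5; 1 -3 2) = Δ·Π!·Σ² = 343/12870  (sign -1)
combine: 4πI² = 693·20/1001·343/12870 = 686/1859
take √, sign -1: I = -0.17136315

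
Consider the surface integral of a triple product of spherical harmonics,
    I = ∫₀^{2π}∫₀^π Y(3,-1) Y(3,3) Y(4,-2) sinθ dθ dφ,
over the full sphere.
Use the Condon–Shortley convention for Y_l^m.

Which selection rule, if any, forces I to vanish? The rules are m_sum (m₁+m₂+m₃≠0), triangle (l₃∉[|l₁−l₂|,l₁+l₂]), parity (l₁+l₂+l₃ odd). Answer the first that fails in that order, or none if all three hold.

Σmᵢ = 0  ✓
l₃∈[|l₁−l₂|,l₁+l₂]=[0,6], have l₃=4  ✓
Σlᵢ = 10 ⇒ even  ✓

none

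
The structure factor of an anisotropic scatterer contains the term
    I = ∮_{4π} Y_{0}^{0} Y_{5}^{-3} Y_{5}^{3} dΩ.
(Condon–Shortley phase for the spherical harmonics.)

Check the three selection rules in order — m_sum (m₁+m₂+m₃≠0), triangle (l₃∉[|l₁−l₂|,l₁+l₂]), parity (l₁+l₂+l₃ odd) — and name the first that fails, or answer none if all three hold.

none

m₁+m₂+m₃ = 0 − 3 + 3 = 0  ✓
triangle: |0−5|=5 ≤ l₃=5 ≤ 0+5=5  ✓
parity: l₁+l₂+l₃ = 10 is even  ✓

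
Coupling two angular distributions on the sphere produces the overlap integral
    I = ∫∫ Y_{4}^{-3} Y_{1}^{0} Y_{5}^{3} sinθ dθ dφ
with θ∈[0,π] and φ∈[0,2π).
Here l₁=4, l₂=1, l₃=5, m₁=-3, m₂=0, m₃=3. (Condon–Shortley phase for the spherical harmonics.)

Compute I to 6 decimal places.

-0.196426

Checks pass: Σm=0; 10 even; l₃=5∈[3,5].
(2·4+1)(2·1+1)(2·5+1) = 297
Δ: 0! 8! 2! / 11! → 1/495
sum: t=0:+1/576 = 1/576
3j²(4 1 5; 0 0 0) = Δ·Π!·Σ² = 5/99  (sign -1)
sum: t=0:+1/5040 = 1/5040
3j²(4 1 5; -3 0 3) = Δ·Π!·Σ² = 16/495  (sign +1)
combine: 4πI² = 297·5/99·16/495 = 16/33
take √, sign -1: I = -0.19642560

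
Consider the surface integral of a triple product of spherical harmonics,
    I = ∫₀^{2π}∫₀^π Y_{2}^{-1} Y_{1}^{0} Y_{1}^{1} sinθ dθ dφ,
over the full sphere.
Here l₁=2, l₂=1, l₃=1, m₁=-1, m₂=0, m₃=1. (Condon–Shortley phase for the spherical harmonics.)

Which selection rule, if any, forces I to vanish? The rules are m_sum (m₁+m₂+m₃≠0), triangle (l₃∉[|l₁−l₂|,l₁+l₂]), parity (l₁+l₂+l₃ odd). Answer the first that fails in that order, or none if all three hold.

m₁+m₂+m₃ = -1 + 0 + 1 = 0  ✓
triangle: |2−1|=1 ≤ l₃=1 ≤ 2+1=3  ✓
parity: l₁+l₂+l₃ = 4 is even  ✓

none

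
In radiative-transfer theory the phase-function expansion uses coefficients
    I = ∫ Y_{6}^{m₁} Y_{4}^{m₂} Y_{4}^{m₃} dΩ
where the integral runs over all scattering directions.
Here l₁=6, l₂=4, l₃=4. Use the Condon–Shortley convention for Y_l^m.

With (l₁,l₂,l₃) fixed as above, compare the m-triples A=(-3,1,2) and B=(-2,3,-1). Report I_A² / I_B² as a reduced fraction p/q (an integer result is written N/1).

l's match ⇒ only the (l;m) 3-j factors differ between A and B.
A: triangle coeff Δ(6,4,4) = 1/1261260; Σ_t [3,5]: t=3:−1/51840 t=4:+1/5760 t=5:−1/11520 = 7/103680; (3j)²=7/858 [(6 4 4; -3 1 2)], sign=+1
B: triangle coeff Δ(6,4,4) = 1/1261260; Σ_t [5,6]: t=5:−1/8640 t=6:+1/34560 = -1/11520; (3j)²=3/143 [(6 4 4; -2 3 -1)], sign=+1
I_A²/I_B² = (7/858)/(3/143) = 7/18

7/18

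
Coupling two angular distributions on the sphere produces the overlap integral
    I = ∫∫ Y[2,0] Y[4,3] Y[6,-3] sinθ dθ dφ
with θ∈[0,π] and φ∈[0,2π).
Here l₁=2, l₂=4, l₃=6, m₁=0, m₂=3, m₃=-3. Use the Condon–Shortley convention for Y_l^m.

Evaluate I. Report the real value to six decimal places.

-0.165283

Checks pass: Σm=0; 12 even; l₃=6∈[2,6].
(2·2+1)(2·4+1)(2·6+1) = 585
Δ: 0! 4! 8! / 13! → 1/6435
sum: t=0:+1/2304 = 1/2304
3j²(2 4 6; 0 0 0) = Δ·Π!·Σ² = 5/143  (sign +1)
sum: t=0:+1/20160 = 1/20160
3j²(2 4 6; 0 3 -3) = Δ·Π!·Σ² = 12/715  (sign -1)
combine: 4πI² = 585·5/143·12/715 = 540/1573
take √, sign -1: I = -0.16528277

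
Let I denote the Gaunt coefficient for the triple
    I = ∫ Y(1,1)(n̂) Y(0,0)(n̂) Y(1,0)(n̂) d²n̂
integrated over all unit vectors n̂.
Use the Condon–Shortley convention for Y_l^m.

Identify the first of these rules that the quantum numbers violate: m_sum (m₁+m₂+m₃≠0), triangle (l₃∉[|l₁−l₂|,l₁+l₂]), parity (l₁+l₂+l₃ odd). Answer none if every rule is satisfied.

azimuthal sum: 1 + 0 + 0 = 1  ✗
1 ≤ 1 ≤ 1 (triangle on l)
L = 1 + 0 + 1 = 2 (even)

m_sum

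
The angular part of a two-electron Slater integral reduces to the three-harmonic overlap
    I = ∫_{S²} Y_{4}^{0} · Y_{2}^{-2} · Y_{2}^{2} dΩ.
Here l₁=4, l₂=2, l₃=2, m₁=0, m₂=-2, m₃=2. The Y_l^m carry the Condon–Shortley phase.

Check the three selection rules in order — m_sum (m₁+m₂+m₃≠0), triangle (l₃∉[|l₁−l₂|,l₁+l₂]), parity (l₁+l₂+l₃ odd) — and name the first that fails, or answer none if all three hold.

m₁+m₂+m₃ = 0 − 2 + 2 = 0  ✓
triangle: |4−2|=2 ≤ l₃=2 ≤ 4+2=6  ✓
parity: l₁+l₂+l₃ = 8 is even  ✓

none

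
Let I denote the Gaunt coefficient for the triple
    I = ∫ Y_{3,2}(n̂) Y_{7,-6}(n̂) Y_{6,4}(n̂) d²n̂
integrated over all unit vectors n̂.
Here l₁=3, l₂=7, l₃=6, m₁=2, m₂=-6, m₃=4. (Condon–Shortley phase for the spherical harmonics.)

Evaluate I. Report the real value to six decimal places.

0.183421

Checks pass: Σm=0; 16 even; l₃=6∈[4,10].
(2·3+1)(2·7+1)(2·6+1) = 1365
Δ: 4! 2! 10! / 17! → 1/2042040
sum: t=1:−1/207360 t=2:+1/57600 t=3:−1/207360 = 1/129600
3j²(3 7 6; 0 0 0) = Δ·Π!·Σ² = 168/12155  (sign +1)
sum: t=0:+1/8709120 t=1:−1/43545600 = 1/10886400
3j²(3 7 6; 2 -6 4) = Δ·Π!·Σ² = 8/357  (sign +1)
combine: 4πI² = 1365·168/12155·8/357 = 1344/3179
take √, sign +1: I = 0.18342116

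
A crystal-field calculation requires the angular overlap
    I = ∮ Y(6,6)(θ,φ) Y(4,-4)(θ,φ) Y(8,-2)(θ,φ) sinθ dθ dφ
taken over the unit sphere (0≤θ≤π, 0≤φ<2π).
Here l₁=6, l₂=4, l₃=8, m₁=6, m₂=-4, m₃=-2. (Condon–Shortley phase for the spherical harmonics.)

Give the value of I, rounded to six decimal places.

Checks pass: Σm=0; 18 even; l₃=8∈[2,10].
(2·6+1)(2·4+1)(2·8+1) = 1989
Δ: 2! 10! 6! / 19! → 1/23279256
sum: t=0:+1/1658880 t=1:−1/518400 t=2:+1/1658880 = -1/1382400
3j²(6 4 8; 0 0 0) = Δ·Π!·Σ² = 504/46189  (sign -1)
sum: t=0:+1/5225472000 = 1/5225472000
3j²(6 4 8; 6 -4 -2) = Δ·Π!·Σ² = 1/12597  (sign +1)
combine: 4πI² = 1989·504/46189·1/12597 = 1512/877591
take √, sign -1: I = -0.01170914

-0.011709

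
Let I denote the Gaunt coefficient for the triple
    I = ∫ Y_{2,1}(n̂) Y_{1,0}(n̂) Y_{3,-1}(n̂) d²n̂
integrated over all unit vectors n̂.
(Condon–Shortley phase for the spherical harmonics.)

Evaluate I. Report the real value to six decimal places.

m-sum 0 ✓  L=6 even ✓  1≤3≤3 ✓
Π(2lᵢ+1) = 5×3×7 = 105
triangle coeff Δ(2,1,3) = 1/105
Σ_t [0,0]: t=0:+1/4 = 1/4
(3j)²=3/35 [(2 1 3; 0 0 0)], sign=-1
Σ_t [0,0]: t=0:+1/6 = 1/6
(3j)²=8/105 [(2 1 3; 1 0 -1)], sign=+1
⇒ 4πI² = 24/35
I = (-1)√(24/35/(4π)) = -0.23359668

-0.233597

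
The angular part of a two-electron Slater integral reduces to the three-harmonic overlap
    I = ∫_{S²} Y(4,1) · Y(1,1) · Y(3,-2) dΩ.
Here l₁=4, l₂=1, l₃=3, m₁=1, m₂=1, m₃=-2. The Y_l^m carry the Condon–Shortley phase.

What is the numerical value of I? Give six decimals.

Rules hold: Σm=0, L=8 even, 3≤3≤5.
N = 9·3·7 = 189
Δ = 2!·6!·0!/9! = 1/252
Racah Σ t=1..1: t=1:−1/36 = -1/36
⇒ 3j(4 1 3; 0 0 0)² = 4/63, sgn +1
Racah Σ t=2..2: t=2:+1/240 = 1/240
⇒ 3j(4 1 3; 1 1 -2)² = 1/84, sgn -1
4πI² = N·(3j₀)²·(3jₘ)² = 1/7
I = -1·√(0.142857/4π) = -0.10662181

-0.106622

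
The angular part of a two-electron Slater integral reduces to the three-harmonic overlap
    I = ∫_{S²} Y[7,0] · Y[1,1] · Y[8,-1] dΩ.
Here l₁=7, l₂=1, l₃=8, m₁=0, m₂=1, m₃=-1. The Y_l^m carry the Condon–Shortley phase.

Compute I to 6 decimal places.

-0.183585

m-sum 0 ✓  L=16 even ✓  6≤8≤8 ✓
Π(2lᵢ+1) = 15×3×17 = 765
triangle coeff Δ(7,1,8) = 1/2040
Σ_t [0,0]: t=0:+1/25401600 = 1/25401600
(3j)²=8/255 [(7 1 8; 0 0 0)], sign=+1
Σ_t [0,0]: t=0:+1/50803200 = 1/50803200
(3j)²=3/170 [(7 1 8; 0 1 -1)], sign=-1
⇒ 4πI² = 36/85
I = (-1)√(36/85/(4π)) = -0.18358486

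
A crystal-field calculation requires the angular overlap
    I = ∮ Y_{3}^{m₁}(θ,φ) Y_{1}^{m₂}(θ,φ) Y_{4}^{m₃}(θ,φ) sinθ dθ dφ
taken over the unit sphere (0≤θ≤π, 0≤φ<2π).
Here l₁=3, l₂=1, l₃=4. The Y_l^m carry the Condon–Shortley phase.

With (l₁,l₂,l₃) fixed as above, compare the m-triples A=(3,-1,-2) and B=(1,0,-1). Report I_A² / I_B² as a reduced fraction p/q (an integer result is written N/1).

l's match ⇒ only the (l;m) 3-j factors differ between A and B.
A: triangle coeff Δ(3,1,4) = 1/252; Σ_t [0,0]: t=0:+1/1440 = 1/1440; (3j)²=1/252 [(3 1 4; 3 -1 -2)], sign=+1
B: triangle coeff Δ(3,1,4) = 1/252; Σ_t [0,0]: t=0:+1/48 = 1/48; (3j)²=5/84 [(3 1 4; 1 0 -1)], sign=-1
I_A²/I_B² = (1/252)/(5/84) = 1/15

1/15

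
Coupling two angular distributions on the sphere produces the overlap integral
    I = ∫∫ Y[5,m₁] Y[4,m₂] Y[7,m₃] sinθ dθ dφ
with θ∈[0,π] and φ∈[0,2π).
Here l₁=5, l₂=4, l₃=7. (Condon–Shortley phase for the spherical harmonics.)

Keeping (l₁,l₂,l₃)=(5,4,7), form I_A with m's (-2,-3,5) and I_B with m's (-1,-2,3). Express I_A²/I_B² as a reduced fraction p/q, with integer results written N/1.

22/169

Same 5,4,7: normalisation and zero-m 3j drop out of the ratio.
A: Δ: 2! 8! 6! / 17! → 1/6126120; sum: t=0:+1/1209600 t=1:−1/1036800 = -1/7257600; 3j²(5 4 7; -2 -3 5) = Δ·Π!·Σ² = 1/2210  (sign -1)
B: Δ: 2! 8! 6! / 17! → 1/6126120; sum: t=0:+1/138240 t=1:−1/86400 t=2:+1/829440 = -13/4147200; 3j²(5 4 7; -1 -2 3) = Δ·Π!·Σ² = 13/3740  (sign -1)
I_A²/I_B² = (1/2210)/(13/3740) = 22/169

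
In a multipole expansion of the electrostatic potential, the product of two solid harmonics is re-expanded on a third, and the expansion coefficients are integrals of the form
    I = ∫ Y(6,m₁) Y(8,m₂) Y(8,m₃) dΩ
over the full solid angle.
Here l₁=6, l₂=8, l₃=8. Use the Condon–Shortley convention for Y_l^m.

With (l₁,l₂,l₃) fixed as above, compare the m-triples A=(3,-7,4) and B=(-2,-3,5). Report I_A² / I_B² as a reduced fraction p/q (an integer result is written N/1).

363/343

Shared (l₁,l₂,l₃)=(6,8,8): N and (l;000)² cancel in I_A²/I_B².
A: Δ = 6!·6!·10!/23! = 1/13742520792; Racah Σ t=0..1: t=0:+1/9405849600 t=1:−1/20901888000 = 11/188116992000; ⇒ 3j(6 8 8; 3 -7 4)² = 121/14858, sgn +1
B: Δ = 6!·6!·10!/23! = 1/13742520792; Racah Σ t=2..5: t=2:+1/1045094400 t=3:−1/348364800 t=4:+1/836075520 t=5:−1/15676416000 = -7/8957952000; ⇒ 3j(6 8 8; -2 -3 5)² = 343/44574, sgn +1
I_A²/I_B² = (121/14858)/(343/44574) = 363/343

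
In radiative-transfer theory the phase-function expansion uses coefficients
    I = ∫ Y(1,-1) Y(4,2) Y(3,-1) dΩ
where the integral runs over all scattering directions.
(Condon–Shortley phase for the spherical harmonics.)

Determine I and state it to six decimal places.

Rules hold: Σm=0, L=8 even, 3≤3≤5.
N = 3·9·7 = 189
Δ = 2!·0!·6!/9! = 1/252
Racah Σ t=1..1: t=1:−1/36 = -1/36
⇒ 3j(1 4 3; 0 0 0)² = 4/63, sgn +1
Racah Σ t=2..2: t=2:+1/96 = 1/96
⇒ 3j(1 4 3; -1 2 -1)² = 5/84, sgn +1
4πI² = N·(3j₀)²·(3jₘ)² = 5/7
I = +1·√(0.714286/4π) = 0.23841361

0.238414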